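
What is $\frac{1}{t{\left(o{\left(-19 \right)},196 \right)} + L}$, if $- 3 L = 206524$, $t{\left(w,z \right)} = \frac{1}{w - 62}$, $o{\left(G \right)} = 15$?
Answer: $- \frac{141}{9706631} \approx -1.4526 \cdot 10^{-5}$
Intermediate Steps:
$t{\left(w,z \right)} = \frac{1}{-62 + w}$
$L = - \frac{206524}{3}$ ($L = \left(- \frac{1}{3}\right) 206524 = - \frac{206524}{3} \approx -68841.0$)
$\frac{1}{t{\left(o{\left(-19 \right)},196 \right)} + L} = \frac{1}{\frac{1}{-62 + 15} - \frac{206524}{3}} = \frac{1}{\frac{1}{-47} - \frac{206524}{3}} = \frac{1}{- \frac{1}{47} - \frac{206524}{3}} = \frac{1}{- \frac{9706631}{141}} = - \frac{141}{9706631}$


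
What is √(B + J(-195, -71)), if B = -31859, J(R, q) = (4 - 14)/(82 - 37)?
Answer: I*√286733/3 ≈ 178.49*I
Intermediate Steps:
J(R, q) = -2/9 (J(R, q) = -10/45 = -10*1/45 = -2/9)
√(B + J(-195, -71)) = √(-31859 - 2/9) = √(-286733/9) = I*√286733/3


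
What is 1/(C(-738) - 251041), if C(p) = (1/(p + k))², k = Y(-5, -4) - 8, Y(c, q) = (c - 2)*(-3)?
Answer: -525625/131953425624 ≈ -3.9834e-6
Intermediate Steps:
Y(c, q) = 6 - 3*c (Y(c, q) = (-2 + c)*(-3) = 6 - 3*c)
k = 13 (k = (6 - 3*(-5)) - 8 = (6 + 15) - 8 = 21 - 8 = 13)
C(p) = (13 + p)⁻² (C(p) = (1/(p + 13))² = (1/(13 + p))² = (13 + p)⁻²)
1/(C(-738) - 251041) = 1/((13 - 738)⁻² - 251041) = 1/((-725)⁻² - 251041) = 1/(1/525625 - 251041) = 1/(-131953425624/525625) = -525625/131953425624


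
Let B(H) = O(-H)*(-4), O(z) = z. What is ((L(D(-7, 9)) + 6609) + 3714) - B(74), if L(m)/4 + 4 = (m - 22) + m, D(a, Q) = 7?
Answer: 9979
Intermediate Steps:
L(m) = -104 + 8*m (L(m) = -16 + 4*((m - 22) + m) = -16 + 4*((-22 + m) + m) = -16 + 4*(-22 + 2*m) = -16 + (-88 + 8*m) = -104 + 8*m)
B(H) = 4*H (B(H) = -H*(-4) = 4*H)
((L(D(-7, 9)) + 6609) + 3714) - B(74) = (((-104 + 8*7) + 6609) + 3714) - 4*74 = (((-104 + 56) + 6609) + 3714) - 1*296 = ((-48 + 6609) + 3714) - 296 = (6561 + 3714) - 296 = 10275 - 296 = 9979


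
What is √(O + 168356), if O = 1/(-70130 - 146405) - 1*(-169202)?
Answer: √15827219070282015/216535 ≈ 581.00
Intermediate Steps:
O = 36638155069/216535 (O = 1/(-216535) + 169202 = -1/216535 + 169202 = 36638155069/216535 ≈ 1.6920e+5)
√(O + 168356) = √(36638155069/216535 + 168356) = √(73093121529/216535) = √15827219070282015/216535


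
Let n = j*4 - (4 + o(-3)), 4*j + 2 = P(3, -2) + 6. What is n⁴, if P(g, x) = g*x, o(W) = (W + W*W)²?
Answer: 3111696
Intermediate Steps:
o(W) = (W + W²)²
j = -½ (j = -½ + (3*(-2) + 6)/4 = -½ + (-6 + 6)/4 = -½ + (¼)*0 = -½ + 0 = -½ ≈ -0.50000)
n = -42 (n = -½*4 - (4 + (-3)²*(1 - 3)²) = -2 - (4 + 9*(-2)²) = -2 - (4 + 9*4) = -2 - (4 + 36) = -2 - 1*40 = -2 - 40 = -42)
n⁴ = (-42)⁴ = 3111696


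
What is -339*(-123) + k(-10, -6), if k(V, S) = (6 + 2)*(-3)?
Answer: 41673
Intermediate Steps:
k(V, S) = -24 (k(V, S) = 8*(-3) = -24)
-339*(-123) + k(-10, -6) = -339*(-123) - 24 = 41697 - 24 = 41673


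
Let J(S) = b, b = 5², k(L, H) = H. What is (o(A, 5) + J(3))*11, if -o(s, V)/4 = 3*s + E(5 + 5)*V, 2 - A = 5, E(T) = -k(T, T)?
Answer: 2871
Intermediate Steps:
E(T) = -T
A = -3 (A = 2 - 1*5 = 2 - 5 = -3)
b = 25
o(s, V) = -12*s + 40*V (o(s, V) = -4*(3*s + (-(5 + 5))*V) = -4*(3*s + (-1*10)*V) = -4*(3*s - 10*V) = -4*(-10*V + 3*s) = -12*s + 40*V)
J(S) = 25
(o(A, 5) + J(3))*11 = ((-12*(-3) + 40*5) + 25)*11 = ((36 + 200) + 25)*11 = (236 + 25)*11 = 261*11 = 2871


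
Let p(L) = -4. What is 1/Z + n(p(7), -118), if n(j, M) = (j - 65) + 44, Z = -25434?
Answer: -635851/25434 ≈ -25.000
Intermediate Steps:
n(j, M) = -21 + j (n(j, M) = (-65 + j) + 44 = -21 + j)
1/Z + n(p(7), -118) = 1/(-25434) + (-21 - 4) = -1/25434 - 25 = -635851/25434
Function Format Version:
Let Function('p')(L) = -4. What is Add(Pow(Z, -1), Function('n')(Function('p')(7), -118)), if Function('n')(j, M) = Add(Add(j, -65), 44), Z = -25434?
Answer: Rational(-635851, 25434) ≈ -25.000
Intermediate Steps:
Function('n')(j, M) = Add(-21, j) (Function('n')(j, M) = Add(Add(-65, j), 44) = Add(-21, j))
Add(Pow(Z, -1), Function('n')(Function('p')(7), -118)) = Add(Pow(-25434, -1), Add(-21, -4)) = Add(Rational(-1, 25434), -25) = Rational(-635851, 25434)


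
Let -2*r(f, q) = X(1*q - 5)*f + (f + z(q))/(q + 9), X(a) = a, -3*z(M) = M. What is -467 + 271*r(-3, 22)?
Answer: 19466/3 ≈ 6488.7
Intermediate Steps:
z(M) = -M/3
r(f, q) = -f*(-5 + q)/2 - (f - q/3)/(2*(9 + q)) (r(f, q) = -((1*q - 5)*f + (f - q/3)/(q + 9))/2 = -((q - 5)*f + (f - q/3)/(9 + q))/2 = -((-5 + q)*f + (f - q/3)/(9 + q))/2 = -(f*(-5 + q) + (f - q/3)/(9 + q))/2 = -f*(-5 + q)/2 - (f - q/3)/(2*(9 + q)))
-467 + 271*r(-3, 22) = -467 + 271*((22 + 132*(-3) - 12*(-3)*22 - 3*(-3)*22²)/(6*(9 + 22))) = -467 + 271*((⅙)*(22 - 396 + 792 - 3*(-3)*484)/31) = -467 + 271*((⅙)*(1/31)*(22 - 396 + 792 + 4356)) = -467 + 271*((⅙)*(1/31)*4774) = -467 + 271*(77/3) = -467 + 20867/3 = 19466/3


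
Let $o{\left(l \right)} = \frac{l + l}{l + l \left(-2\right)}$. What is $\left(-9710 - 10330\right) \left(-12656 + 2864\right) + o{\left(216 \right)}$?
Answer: $196231678$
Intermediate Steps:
$o{\left(l \right)} = -2$ ($o{\left(l \right)} = \frac{2 l}{l - 2 l} = \frac{2 l}{\left(-1\right) l} = 2 l \left(- \frac{1}{l}\right) = -2$)
$\left(-9710 - 10330\right) \left(-12656 + 2864\right) + o{\left(216 \right)} = \left(-9710 - 10330\right) \left(-12656 + 2864\right) - 2 = \left(-20040\right) \left(-9792\right) - 2 = 196231680 - 2 = 196231678$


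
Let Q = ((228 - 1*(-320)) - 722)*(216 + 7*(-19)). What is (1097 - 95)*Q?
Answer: -14470884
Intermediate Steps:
Q = -14442 (Q = ((228 + 320) - 722)*(216 - 133) = (548 - 722)*83 = -174*83 = -14442)
(1097 - 95)*Q = (1097 - 95)*(-14442) = 1002*(-14442) = -14470884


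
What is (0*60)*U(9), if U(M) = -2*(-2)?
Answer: 0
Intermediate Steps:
U(M) = 4
(0*60)*U(9) = (0*60)*4 = 0*4 = 0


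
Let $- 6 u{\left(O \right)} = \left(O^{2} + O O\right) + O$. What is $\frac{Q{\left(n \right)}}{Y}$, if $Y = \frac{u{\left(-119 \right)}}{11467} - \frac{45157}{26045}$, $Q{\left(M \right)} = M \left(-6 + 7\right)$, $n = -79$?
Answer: $\frac{47187966370}{1280479683} \approx 36.852$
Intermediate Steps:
$Q{\left(M \right)} = M$ ($Q{\left(M \right)} = M 1 = M$)
$u{\left(O \right)} = - \frac{O^{2}}{3} - \frac{O}{6}$ ($u{\left(O \right)} = - \frac{\left(O^{2} + O O\right) + O}{6} = - \frac{\left(O^{2} + O^{2}\right) + O}{6} = - \frac{2 O^{2} + O}{6} = - \frac{O + 2 O^{2}}{6} = - \frac{O^{2}}{3} - \frac{O}{6}$)
$Y = - \frac{1280479683}{597316030}$ ($Y = \frac{\left(- \frac{1}{6}\right) \left(-119\right) \left(1 + 2 \left(-119\right)\right)}{11467} - \frac{45157}{26045} = \left(- \frac{1}{6}\right) \left(-119\right) \left(1 - 238\right) \frac{1}{11467} - \frac{45157}{26045} = \left(- \frac{1}{6}\right) \left(-119\right) \left(-237\right) \frac{1}{11467} - \frac{45157}{26045} = \left(- \frac{9401}{2}\right) \frac{1}{11467} - \frac{45157}{26045} = - \frac{9401}{22934} - \frac{45157}{26045} = - \frac{1280479683}{597316030} \approx -2.1437$)
$\frac{Q{\left(n \right)}}{Y} = - \frac{79}{- \frac{1280479683}{597316030}} = \left(-79\right) \left(- \frac{597316030}{1280479683}\right) = \frac{47187966370}{1280479683}$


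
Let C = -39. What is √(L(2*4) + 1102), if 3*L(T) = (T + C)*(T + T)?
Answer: √8430/3 ≈ 30.605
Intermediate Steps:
L(T) = 2*T*(-39 + T)/3 (L(T) = ((T - 39)*(T + T))/3 = ((-39 + T)*(2*T))/3 = (2*T*(-39 + T))/3 = 2*T*(-39 + T)/3)
√(L(2*4) + 1102) = √(2*(2*4)*(-39 + 2*4)/3 + 1102) = √((⅔)*8*(-39 + 8) + 1102) = √((⅔)*8*(-31) + 1102) = √(-496/3 + 1102) = √(2810/3) = √8430/3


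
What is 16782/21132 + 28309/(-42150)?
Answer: 505257/4123675 ≈ 0.12253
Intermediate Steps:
16782/21132 + 28309/(-42150) = 16782*(1/21132) + 28309*(-1/42150) = 2797/3522 - 28309/42150 = 505257/4123675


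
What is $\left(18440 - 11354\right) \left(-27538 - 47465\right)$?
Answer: $-531471258$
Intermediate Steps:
$\left(18440 - 11354\right) \left(-27538 - 47465\right) = 7086 \left(-75003\right) = -531471258$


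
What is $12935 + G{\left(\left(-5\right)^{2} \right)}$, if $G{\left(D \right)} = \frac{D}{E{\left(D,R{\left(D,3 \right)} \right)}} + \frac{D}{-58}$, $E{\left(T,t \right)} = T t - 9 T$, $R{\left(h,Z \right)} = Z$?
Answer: $\frac{1125293}{87} \approx 12934.0$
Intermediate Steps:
$E{\left(T,t \right)} = - 9 T + T t$
$G{\left(D \right)} = - \frac{1}{6} - \frac{D}{58}$ ($G{\left(D \right)} = \frac{D}{D \left(-9 + 3\right)} + \frac{D}{-58} = \frac{D}{D \left(-6\right)} + D \left(- \frac{1}{58}\right) = \frac{D}{\left(-6\right) D} - \frac{D}{58} = D \left(- \frac{1}{6 D}\right) - \frac{D}{58} = - \frac{1}{6} - \frac{D}{58}$)
$12935 + G{\left(\left(-5\right)^{2} \right)} = 12935 - \left(\frac{1}{6} + \frac{\left(-5\right)^{2}}{58}\right) = 12935 - \frac{52}{87} = \frac{1125293}{87}$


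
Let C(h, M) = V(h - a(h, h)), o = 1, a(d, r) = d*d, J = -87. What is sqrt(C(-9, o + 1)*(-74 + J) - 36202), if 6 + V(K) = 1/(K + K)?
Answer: I*sqrt(31711595)/30 ≈ 187.71*I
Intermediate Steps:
a(d, r) = d**2
V(K) = -6 + 1/(2*K) (V(K) = -6 + 1/(K + K) = -6 + 1/(2*K))
C(h, M) = -6 + 1/(2*(h - h**2))
sqrt(C(-9, o + 1)*(-74 + J) - 36202) = sqrt(((1/2)*(-1 - 12*(-9)**2 + 12*(-9))/(-9*(-1 - 9)))*(-74 - 87) - 36202) = sqrt(((1/2)*(-1/9)*(-1 - 12*81 - 108)/(-10))*(-161) - 36202) = sqrt(((1/2)*(-1/9)*(-1/10)*(-1 - 972 - 108))*(-161) - 36202) = sqrt(((1/2)*(-1/9)*(-1/10)*(-1081))*(-161) - 36202) = sqrt(-1081/180*(-161) - 36202) = sqrt(174041/180 - 36202) = sqrt(-6342319/180) = I*sqrt(31711595)/30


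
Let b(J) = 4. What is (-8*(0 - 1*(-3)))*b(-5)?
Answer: -96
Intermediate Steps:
(-8*(0 - 1*(-3)))*b(-5) = -8*(0 - 1*(-3))*4 = -8*(0 + 3)*4 = -8*3*4 = -24*4 = -96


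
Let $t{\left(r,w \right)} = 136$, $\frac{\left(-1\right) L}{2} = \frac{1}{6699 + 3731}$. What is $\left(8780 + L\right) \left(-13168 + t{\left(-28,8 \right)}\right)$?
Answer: $- \frac{596705293368}{5215} \approx -1.1442 \cdot 10^{8}$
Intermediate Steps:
$L = - \frac{1}{5215}$ ($L = - \frac{2}{6699 + 3731} = - \frac{2}{10430} = \left(-2\right) \frac{1}{10430} = - \frac{1}{5215} \approx -0.00019175$)
$\left(8780 + L\right) \left(-13168 + t{\left(-28,8 \right)}\right) = \left(8780 - \frac{1}{5215}\right) \left(-13168 + 136\right) = \frac{45787699}{5215} \left(-13032\right) = - \frac{596705293368}{5215}$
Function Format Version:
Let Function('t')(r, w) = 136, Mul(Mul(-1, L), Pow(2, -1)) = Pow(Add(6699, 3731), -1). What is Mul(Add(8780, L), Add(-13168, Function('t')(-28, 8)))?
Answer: Rational(-596705293368, 5215) ≈ -1.1442e+8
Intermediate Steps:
L = Rational(-1, 5215) (L = Mul(-2, Pow(Add(6699, 3731), -1)) = Mul(-2, Pow(10430, -1)) = Mul(-2, Rational(1, 10430)) = Rational(-1, 5215) ≈ -0.00019175)
Mul(Add(8780, L), Add(-13168, Function('t')(-28, 8))) = Mul(Add(8780, Rational(-1, 5215)), Add(-13168, 136)) = Mul(Rational(45787699, 5215), -13032) = Rational(-596705293368, 5215)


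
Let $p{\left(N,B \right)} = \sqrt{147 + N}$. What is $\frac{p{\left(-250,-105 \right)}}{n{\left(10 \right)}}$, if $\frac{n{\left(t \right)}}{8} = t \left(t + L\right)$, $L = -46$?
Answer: $- \frac{i \sqrt{103}}{2880} \approx - 0.0035239 i$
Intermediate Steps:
$n{\left(t \right)} = 8 t \left(-46 + t\right)$ ($n{\left(t \right)} = 8 t \left(t - 46\right) = 8 t \left(-46 + t\right)$)
$\frac{p{\left(-250,-105 \right)}}{n{\left(10 \right)}} = \frac{\sqrt{147 - 250}}{8 \cdot 10 \left(-46 + 10\right)} = \frac{\sqrt{-103}}{8 \cdot 10 \left(-36\right)} = \frac{i \sqrt{103}}{-2880} = i \sqrt{103} \left(- \frac{1}{2880}\right) = - \frac{i \sqrt{103}}{2880}$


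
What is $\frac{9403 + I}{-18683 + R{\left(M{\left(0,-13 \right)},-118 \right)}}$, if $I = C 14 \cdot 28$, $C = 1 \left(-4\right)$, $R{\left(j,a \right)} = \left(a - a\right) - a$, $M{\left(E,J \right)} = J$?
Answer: $- \frac{1567}{3713} \approx -0.42203$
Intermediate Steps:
$R{\left(j,a \right)} = - a$ ($R{\left(j,a \right)} = 0 - a = - a$)
$C = -4$
$I = -1568$ ($I = \left(-4\right) 14 \cdot 28 = \left(-56\right) 28 = -1568$)
$\frac{9403 + I}{-18683 + R{\left(M{\left(0,-13 \right)},-118 \right)}} = \frac{9403 - 1568}{-18683 - -118} = \frac{7835}{-18683 + 118} = \frac{7835}{-18565} = 7835 \left(- \frac{1}{18565}\right) = - \frac{1567}{3713}$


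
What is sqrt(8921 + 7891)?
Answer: 6*sqrt(467) ≈ 129.66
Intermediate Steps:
sqrt(8921 + 7891) = sqrt(16812) = 6*sqrt(467)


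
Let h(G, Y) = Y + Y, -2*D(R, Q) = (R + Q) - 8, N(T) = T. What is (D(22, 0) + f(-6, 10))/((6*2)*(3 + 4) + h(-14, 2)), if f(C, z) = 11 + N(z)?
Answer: 7/44 ≈ 0.15909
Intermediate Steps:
D(R, Q) = 4 - Q/2 - R/2 (D(R, Q) = -((R + Q) - 8)/2 = -((Q + R) - 8)/2 = -(-8 + Q + R)/2 = 4 - Q/2 - R/2)
h(G, Y) = 2*Y
f(C, z) = 11 + z
(D(22, 0) + f(-6, 10))/((6*2)*(3 + 4) + h(-14, 2)) = ((4 - 1/2*0 - 1/2*22) + (11 + 10))/((6*2)*(3 + 4) + 2*2) = ((4 + 0 - 11) + 21)/(12*7 + 4) = (-7 + 21)/(84 + 4) = 14/88 = 14*(1/88) = 7/44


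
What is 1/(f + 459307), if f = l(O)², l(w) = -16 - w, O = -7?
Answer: 1/459388 ≈ 2.1768e-6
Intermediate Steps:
f = 81 (f = (-16 - 1*(-7))² = (-16 + 7)² = (-9)² = 81)
1/(f + 459307) = 1/(81 + 459307) = 1/459388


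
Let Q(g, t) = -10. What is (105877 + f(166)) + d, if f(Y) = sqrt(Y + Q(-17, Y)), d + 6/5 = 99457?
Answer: 1026664/5 + 2*sqrt(39) ≈ 2.0535e+5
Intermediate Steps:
d = 497279/5 (d = -6/5 + 99457 = 497279/5 ≈ 99456.)
f(Y) = sqrt(-10 + Y) (f(Y) = sqrt(Y - 10) = sqrt(-10 + Y))
(105877 + f(166)) + d = (105877 + sqrt(-10 + 166)) + 497279/5 = (105877 + sqrt(156)) + 497279/5 = (105877 + 2*sqrt(39)) + 497279/5 = 1026664/5 + 2*sqrt(39)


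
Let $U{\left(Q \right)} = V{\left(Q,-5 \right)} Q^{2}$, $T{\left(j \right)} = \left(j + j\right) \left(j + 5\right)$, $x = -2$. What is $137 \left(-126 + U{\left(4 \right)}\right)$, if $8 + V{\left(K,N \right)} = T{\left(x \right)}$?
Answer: $-61102$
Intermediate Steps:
$T{\left(j \right)} = 2 j \left(5 + j\right)$
$V{\left(K,N \right)} = -20$ ($V{\left(K,N \right)} = -8 + 2 \left(-2\right) \left(5 - 2\right) = -8 + 2 \left(-2\right) 3 = -8 - 12 = -20$)
$U{\left(Q \right)} = - 20 Q^{2}$
$137 \left(-126 + U{\left(4 \right)}\right) = 137 \left(-126 - 20 \cdot 4^{2}\right) = 137 \left(-126 - 320\right) = 137 \left(-446\right) = -61102$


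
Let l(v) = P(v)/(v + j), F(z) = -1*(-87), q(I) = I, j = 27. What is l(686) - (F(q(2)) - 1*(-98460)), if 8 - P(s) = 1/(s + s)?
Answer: -96402212117/978236 ≈ -98547.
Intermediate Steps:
F(z) = 87
P(s) = 8 - 1/(2*s) (P(s) = 8 - 1/(s + s) = 8 - 1/(2*s))
l(v) = (8 - 1/(2*v))/(27 + v) (l(v) = (8 - 1/(2*v))/(v + 27) = (8 - 1/(2*v))/(27 + v))
l(686) - (F(q(2)) - 1*(-98460)) = (1/2)*(-1 + 16*686)/(686*(27 + 686)) - (87 - 1*(-98460)) = (1/2)*(1/686)*(-1 + 10976)/713 - (87 + 98460) = (1/2)*(1/686)*(1/713)*10975 - 1*98547 = 10975/978236 - 98547 = -96402212117/978236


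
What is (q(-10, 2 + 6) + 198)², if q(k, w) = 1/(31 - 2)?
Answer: 32982049/841 ≈ 39218.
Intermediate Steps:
q(k, w) = 1/29
(q(-10, 2 + 6) + 198)² = (1/29 + 198)² = (5743/29)² = 32982049/841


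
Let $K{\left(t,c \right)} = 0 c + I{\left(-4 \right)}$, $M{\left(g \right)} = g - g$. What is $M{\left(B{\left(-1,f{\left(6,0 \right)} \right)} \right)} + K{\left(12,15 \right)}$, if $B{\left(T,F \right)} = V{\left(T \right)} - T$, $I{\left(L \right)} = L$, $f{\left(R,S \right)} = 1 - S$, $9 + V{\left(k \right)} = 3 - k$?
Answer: $-4$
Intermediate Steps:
$V{\left(k \right)} = -6 - k$ ($V{\left(k \right)} = -9 - \left(-3 + k\right) = -6 - k$)
$B{\left(T,F \right)} = -6 - 2 T$ ($B{\left(T,F \right)} = \left(-6 - T\right) - T = -6 - 2 T$)
$M{\left(g \right)} = 0$
$K{\left(t,c \right)} = -4$ ($K{\left(t,c \right)} = 0 c - 4 = 0 - 4 = -4$)
$M{\left(B{\left(-1,f{\left(6,0 \right)} \right)} \right)} + K{\left(12,15 \right)} = 0 - 4 = -4$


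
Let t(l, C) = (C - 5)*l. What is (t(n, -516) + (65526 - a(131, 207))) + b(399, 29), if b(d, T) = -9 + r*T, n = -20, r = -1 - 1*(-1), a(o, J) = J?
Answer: 75730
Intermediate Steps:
r = 0 (r = -1 + 1 = 0)
t(l, C) = l*(-5 + C) (t(l, C) = (-5 + C)*l = l*(-5 + C))
b(d, T) = -9 (b(d, T) = -9 + 0*T = -9 + 0 = -9)
(t(n, -516) + (65526 - a(131, 207))) + b(399, 29) = (-20*(-5 - 516) + (65526 - 1*207)) - 9 = (-20*(-521) + (65526 - 207)) - 9 = (10420 + 65319) - 9 = 75739 - 9 = 75730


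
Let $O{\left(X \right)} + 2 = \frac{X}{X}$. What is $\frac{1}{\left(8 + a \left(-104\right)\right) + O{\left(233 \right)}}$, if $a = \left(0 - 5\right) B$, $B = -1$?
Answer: $- \frac{1}{513} \approx -0.0019493$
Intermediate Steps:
$a = 5$ ($a = \left(0 - 5\right) \left(-1\right) = \left(-5\right) \left(-1\right) = 5$)
$O{\left(X \right)} = -1$ ($O{\left(X \right)} = -2 + \frac{X}{X} = -2 + 1 = -1$)
$\frac{1}{\left(8 + a \left(-104\right)\right) + O{\left(233 \right)}} = \frac{1}{\left(8 + 5 \left(-104\right)\right) - 1} = \frac{1}{\left(8 - 520\right) - 1} = \frac{1}{-512 - 1} = \frac{1}{-513} = - \frac{1}{513}$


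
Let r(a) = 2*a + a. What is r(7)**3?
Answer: 9261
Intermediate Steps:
r(a) = 3*a
r(7)**3 = (3*7)**3 = 21**3 = 9261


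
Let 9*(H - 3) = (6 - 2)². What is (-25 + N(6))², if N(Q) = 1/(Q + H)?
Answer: 5837056/9409 ≈ 620.37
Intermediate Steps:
H = 43/9 (H = 3 + (6 - 2)²/9 = 3 + (⅑)*4² = 3 + (⅑)*16 = 3 + 16/9 = 43/9 ≈ 4.7778)
N(Q) = 1/(43/9 + Q) (N(Q) = 1/(Q + 43/9) = 1/(43/9 + Q))
(-25 + N(6))² = (-25 + 9/(43 + 9*6))² = (-25 + 9/(43 + 54))² = (-25 + 9/97)² = (-2416/97)² = 5837056/9409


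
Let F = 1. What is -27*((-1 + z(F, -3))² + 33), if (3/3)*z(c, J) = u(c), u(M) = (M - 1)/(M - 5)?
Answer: -918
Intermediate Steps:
u(M) = (-1 + M)/(-5 + M)
z(c, J) = (-1 + c)/(-5 + c)
-27*((-1 + z(F, -3))² + 33) = -27*((-1 + (-1 + 1)/(-5 + 1))² + 33) = -27*((-1 + 0/(-4))² + 33) = -27*((-1 - ¼*0)² + 33) = -27*((-1 + 0)² + 33) = -27*((-1)² + 33) = -27*(1 + 33) = -27*34 = -918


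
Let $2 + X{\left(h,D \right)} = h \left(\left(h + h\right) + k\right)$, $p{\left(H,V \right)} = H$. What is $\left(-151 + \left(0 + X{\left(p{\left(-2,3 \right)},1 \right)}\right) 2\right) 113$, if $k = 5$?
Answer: $-17967$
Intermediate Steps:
$X{\left(h,D \right)} = -2 + h \left(5 + 2 h\right)$ ($X{\left(h,D \right)} = -2 + h \left(\left(h + h\right) + 5\right) = -2 + h \left(2 h + 5\right) = -2 + h \left(5 + 2 h\right)$)
$\left(-151 + \left(0 + X{\left(p{\left(-2,3 \right)},1 \right)}\right) 2\right) 113 = \left(-151 + \left(0 + \left(-2 + 2 \left(-2\right)^{2} + 5 \left(-2\right)\right)\right) 2\right) 113 = \left(-151 + \left(0 - 4\right) 2\right) 113 = \left(-151 - 8\right) 113 = \left(-159\right) 113 = -17967$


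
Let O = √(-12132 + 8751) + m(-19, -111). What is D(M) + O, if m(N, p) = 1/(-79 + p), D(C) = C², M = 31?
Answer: 182589/190 + 7*I*√69 ≈ 961.0 + 58.146*I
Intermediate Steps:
O = -1/190 + 7*I*√69 (O = √(-12132 + 8751) + 1/(-79 - 111) = √(-3381) + 1/(-190) = 7*I*√69 - 1/190 = -1/190 + 7*I*√69 ≈ -0.0052632 + 58.146*I)
D(M) + O = 31² + (-1/190 + 7*I*√69) = 961 + (-1/190 + 7*I*√69) = 182589/190 + 7*I*√69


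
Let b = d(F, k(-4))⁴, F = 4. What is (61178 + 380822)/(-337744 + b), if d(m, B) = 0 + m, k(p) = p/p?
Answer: -27625/21093 ≈ -1.3097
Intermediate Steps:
k(p) = 1
d(m, B) = m
b = 256 (b = 4⁴ = 256)
(61178 + 380822)/(-337744 + b) = (61178 + 380822)/(-337744 + 256) = 442000/(-337488) = 442000*(-1/337488) = -27625/21093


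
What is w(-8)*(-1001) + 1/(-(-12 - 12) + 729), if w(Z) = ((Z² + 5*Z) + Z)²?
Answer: -192960767/753 ≈ -2.5626e+5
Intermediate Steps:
w(Z) = (Z² + 6*Z)²
w(-8)*(-1001) + 1/(-(-12 - 12) + 729) = ((-8)²*(6 - 8)²)*(-1001) + 1/(-(-12 - 12) + 729) = (64*(-2)²)*(-1001) + 1/(-1*(-24) + 729) = (64*4)*(-1001) + 1/(24 + 729) = 256*(-1001) + 1/753 = -256256 + 1/753 = -192960767/753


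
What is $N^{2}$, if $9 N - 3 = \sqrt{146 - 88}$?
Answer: $\frac{\left(3 + \sqrt{58}\right)^{2}}{81} \approx 1.3913$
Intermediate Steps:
$N = \frac{1}{3} + \frac{\sqrt{58}}{9}$ ($N = \frac{1}{3} + \frac{\sqrt{146 - 88}}{9} = \frac{1}{3} + \frac{\sqrt{58}}{9} \approx 1.1795$)
$N^{2} = \left(\frac{1}{3} + \frac{\sqrt{58}}{9}\right)^{2}$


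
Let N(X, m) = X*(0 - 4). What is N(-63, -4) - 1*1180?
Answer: -928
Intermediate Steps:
N(X, m) = -4*X (N(X, m) = X*(-4) = -4*X)
N(-63, -4) - 1*1180 = -4*(-63) - 1*1180 = 252 - 1180 = -928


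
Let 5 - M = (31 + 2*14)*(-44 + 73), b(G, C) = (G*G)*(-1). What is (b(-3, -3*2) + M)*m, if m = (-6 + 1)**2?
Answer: -42875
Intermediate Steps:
b(G, C) = -G**2 (b(G, C) = G**2*(-1) = -G**2)
M = -1706 (M = 5 - (31 + 2*14)*(-44 + 73) = 5 - (31 + 28)*29 = 5 - 59*29 = 5 - 1*1711 = 5 - 1711 = -1706)
m = 25 (m = (-5)**2 = 25)
(b(-3, -3*2) + M)*m = (-1*(-3)**2 - 1706)*25 = (-1*9 - 1706)*25 = (-9 - 1706)*25 = -1715*25 = -42875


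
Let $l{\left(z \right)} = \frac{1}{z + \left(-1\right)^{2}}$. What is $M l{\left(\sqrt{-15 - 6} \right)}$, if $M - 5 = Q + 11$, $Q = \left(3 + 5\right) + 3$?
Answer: $\frac{27}{22} - \frac{27 i \sqrt{21}}{22} \approx 1.2273 - 5.6241 i$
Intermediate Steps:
$Q = 11$ ($Q = 8 + 3 = 11$)
$M = 27$ ($M = 5 + \left(11 + 11\right) = 5 + 22 = 27$)
$l{\left(z \right)} = \frac{1}{1 + z}$ ($l{\left(z \right)} = \frac{1}{z + 1} = \frac{1}{1 + z}$)
$M l{\left(\sqrt{-15 - 6} \right)} = \frac{27}{1 + \sqrt{-15 - 6}} = \frac{27}{1 + \sqrt{-21}} = \frac{27}{1 + i \sqrt{21}}$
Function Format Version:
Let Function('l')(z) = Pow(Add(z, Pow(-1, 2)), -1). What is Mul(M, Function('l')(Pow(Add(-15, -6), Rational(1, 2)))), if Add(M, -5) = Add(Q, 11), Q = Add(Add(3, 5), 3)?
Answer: Add(Rational(27, 22), Mul(Rational(-27, 22), I, Pow(21, Rational(1, 2)))) ≈ Add(1.2273, Mul(-5.6241, I))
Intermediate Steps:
Q = 11 (Q = Add(8, 3) = 11)
M = 27 (M = Add(5, Add(11, 11)) = Add(5, 22) = 27)
Function('l')(z) = Pow(Add(1, z), -1) (Function('l')(z) = Pow(Add(z, 1), -1) = Pow(Add(1, z), -1))
Mul(M, Function('l')(Pow(Add(-15, -6), Rational(1, 2)))) = Mul(27, Pow(Add(1, Pow(Add(-15, -6), Rational(1, 2))), -1)) = Mul(27, Pow(Add(1, Pow(-21, Rational(1, 2))), -1)) = Mul(27, Pow(Add(1, Mul(I, Pow(21, Rational(1, 2)))), -1))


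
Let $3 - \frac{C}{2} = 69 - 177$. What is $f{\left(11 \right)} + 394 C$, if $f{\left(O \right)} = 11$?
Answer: $87479$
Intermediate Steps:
$C = 222$ ($C = 6 - 2 \left(69 - 177\right) = 6 - -216 = 6 + 216 = 222$)
$f{\left(11 \right)} + 394 C = 11 + 394 \cdot 222 = 11 + 87468 = 87479$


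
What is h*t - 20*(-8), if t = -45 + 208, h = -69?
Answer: -11087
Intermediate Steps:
t = 163
h*t - 20*(-8) = -69*163 - 20*(-8) = -11247 + 160 = -11087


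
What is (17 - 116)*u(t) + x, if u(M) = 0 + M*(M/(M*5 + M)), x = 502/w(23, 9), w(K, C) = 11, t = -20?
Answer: 4132/11 ≈ 375.64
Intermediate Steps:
x = 502/11 ≈ 45.636
u(M) = M/6 (u(M) = 0 + M*(M/(5*M + M)) = 0 + M*(M/((6*M))) = 0 + M*(M*(1/(6*M))) = 0 + M*(1/6) = 0 + M/6 = M/6)
(17 - 116)*u(t) + x = (17 - 116)*((1/6)*(-20)) + 502/11 = -99*(-10/3) + 502/11 = 330 + 502/11 = 4132/11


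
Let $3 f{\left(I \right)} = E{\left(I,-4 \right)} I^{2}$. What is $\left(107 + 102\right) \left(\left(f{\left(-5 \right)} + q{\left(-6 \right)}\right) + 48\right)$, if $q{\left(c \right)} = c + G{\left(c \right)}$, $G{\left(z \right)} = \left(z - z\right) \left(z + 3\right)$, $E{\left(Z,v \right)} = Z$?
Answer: $\frac{209}{3} \approx 69.667$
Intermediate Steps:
$f{\left(I \right)} = \frac{I^{3}}{3}$ ($f{\left(I \right)} = \frac{I I^{2}}{3} = \frac{I^{3}}{3}$)
$G{\left(z \right)} = 0$ ($G{\left(z \right)} = 0 \left(3 + z\right) = 0$)
$q{\left(c \right)} = c$ ($q{\left(c \right)} = c + 0 = c$)
$\left(107 + 102\right) \left(\left(f{\left(-5 \right)} + q{\left(-6 \right)}\right) + 48\right) = \left(107 + 102\right) \left(\left(\frac{\left(-5\right)^{3}}{3} - 6\right) + 48\right) = 209 \left(\left(\frac{1}{3} \left(-125\right) - 6\right) + 48\right) = 209 \left(\left(- \frac{125}{3} - 6\right) + 48\right) = 209 \left(- \frac{143}{3} + 48\right) = 209 \cdot \frac{1}{3} = \frac{209}{3}$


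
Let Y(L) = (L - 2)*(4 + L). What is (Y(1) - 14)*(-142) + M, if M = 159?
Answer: 2857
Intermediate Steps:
Y(L) = (-2 + L)*(4 + L)
(Y(1) - 14)*(-142) + M = ((-8 + 1**2 + 2*1) - 14)*(-142) + 159 = ((-8 + 1 + 2) - 14)*(-142) + 159 = (-5 - 14)*(-142) + 159 = -19*(-142) + 159 = 2698 + 159 = 2857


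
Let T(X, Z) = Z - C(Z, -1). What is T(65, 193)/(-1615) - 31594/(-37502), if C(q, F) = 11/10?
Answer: 678447/937550 ≈ 0.72364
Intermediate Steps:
C(q, F) = 11/10 (C(q, F) = 11*(1/10) = 11/10)
T(X, Z) = -11/10 + Z (T(X, Z) = Z - 1*11/10 = Z - 11/10 = -11/10 + Z)
T(65, 193)/(-1615) - 31594/(-37502) = (-11/10 + 193)/(-1615) - 31594/(-37502) = (1919/10)*(-1/1615) - 31594*(-1/37502) = -101/850 + 15797/18751 = 678447/937550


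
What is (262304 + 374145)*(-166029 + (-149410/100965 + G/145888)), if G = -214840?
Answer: -38912193445649124491/368239548 ≈ -1.0567e+11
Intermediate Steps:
(262304 + 374145)*(-166029 + (-149410/100965 + G/145888)) = (262304 + 374145)*(-166029 + (-149410/100965 - 214840/145888)) = 636449*(-166029 + (-149410*1/100965 - 214840*1/145888)) = 636449*(-166029 + (-29882/20193 - 26855/18236)) = 636449*(-166029 - 1087211167/368239548) = 636449*(-61139531126059/368239548) = -38912193445649124491/368239548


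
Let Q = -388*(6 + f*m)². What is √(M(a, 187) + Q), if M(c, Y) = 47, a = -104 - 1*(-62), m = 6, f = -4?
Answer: I*√125665 ≈ 354.49*I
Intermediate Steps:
a = -42 (a = -104 + 62 = -42)
Q = -125712 (Q = -388*(6 - 4*6)² = -388*(6 - 24)² = -388*(-18)² = -388*324 = -125712)
√(M(a, 187) + Q) = √(47 - 125712) = √(-125665) = I*√125665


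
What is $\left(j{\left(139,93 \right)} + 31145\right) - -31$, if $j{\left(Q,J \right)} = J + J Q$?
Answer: $44196$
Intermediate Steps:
$\left(j{\left(139,93 \right)} + 31145\right) - -31 = \left(93 \left(1 + 139\right) + 31145\right) - -31 = \left(93 \cdot 140 + 31145\right) + 31 = \left(13020 + 31145\right) + 31 = 44165 + 31 = 44196$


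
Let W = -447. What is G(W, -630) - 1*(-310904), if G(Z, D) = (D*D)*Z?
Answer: -177103396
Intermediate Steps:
G(Z, D) = Z*D² (G(Z, D) = D²*Z = Z*D²)
G(W, -630) - 1*(-310904) = -447*(-630)² - 1*(-310904) = -447*396900 + 310904 = -177414300 + 310904 = -177103396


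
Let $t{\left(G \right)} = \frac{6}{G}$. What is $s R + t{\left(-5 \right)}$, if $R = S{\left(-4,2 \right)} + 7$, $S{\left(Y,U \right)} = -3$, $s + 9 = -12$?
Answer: $- \frac{426}{5} \approx -85.2$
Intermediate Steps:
$s = -21$ ($s = -9 - 12 = -21$)
$R = 4$ ($R = -3 + 7 = 4$)
$s R + t{\left(-5 \right)} = \left(-21\right) 4 + \frac{6}{-5} = -84 + 6 \left(- \frac{1}{5}\right) = -84 - \frac{6}{5} = - \frac{426}{5}$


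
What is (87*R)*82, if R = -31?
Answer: -221154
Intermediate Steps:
(87*R)*82 = (87*(-31))*82 = -2697*82 = -221154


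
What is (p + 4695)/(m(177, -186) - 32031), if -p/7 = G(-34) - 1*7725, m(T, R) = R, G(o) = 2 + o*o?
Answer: -16888/10739 ≈ -1.5726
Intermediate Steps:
G(o) = 2 + o²
p = 45969 (p = -7*((2 + (-34)²) - 1*7725) = -7*((2 + 1156) - 7725) = -7*(1158 - 7725) = -7*(-6567) = 45969)
(p + 4695)/(m(177, -186) - 32031) = (45969 + 4695)/(-186 - 32031) = 50664/(-32217) = 50664*(-1/32217) = -16888/10739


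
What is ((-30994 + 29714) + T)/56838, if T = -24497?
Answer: -25777/56838 ≈ -0.45352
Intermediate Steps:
((-30994 + 29714) + T)/56838 = ((-30994 + 29714) - 24497)/56838 = (-1280 - 24497)*(1/56838) = -25777*1/56838 = -25777/56838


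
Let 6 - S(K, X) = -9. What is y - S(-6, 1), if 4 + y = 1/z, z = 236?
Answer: -4483/236 ≈ -18.996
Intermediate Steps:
y = -943/236 (y = -4 + 1/236 = -943/236 ≈ -3.9958)
S(K, X) = 15 (S(K, X) = 6 - 1*(-9) = 6 + 9 = 15)
y - S(-6, 1) = -943/236 - 1*15 = -943/236 - 15 = -4483/236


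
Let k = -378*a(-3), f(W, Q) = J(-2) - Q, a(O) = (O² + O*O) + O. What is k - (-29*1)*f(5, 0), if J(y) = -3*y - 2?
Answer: -5554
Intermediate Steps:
J(y) = -2 - 3*y
a(O) = O + 2*O² (a(O) = (O² + O²) + O = 2*O² + O = O + 2*O²)
f(W, Q) = 4 - Q (f(W, Q) = (-2 - 3*(-2)) - Q = (-2 + 6) - Q = 4 - Q)
k = -5670 (k = -(-1134)*(1 + 2*(-3)) = -(-1134)*(1 - 6) = -(-1134)*(-5) = -378*15 = -5670)
k - (-29*1)*f(5, 0) = -5670 - (-29*1)*(4 - 1*0) = -5670 - (-29)*(4 + 0) = -5670 - (-29)*4 = -5670 - 1*(-116) = -5670 + 116 = -5554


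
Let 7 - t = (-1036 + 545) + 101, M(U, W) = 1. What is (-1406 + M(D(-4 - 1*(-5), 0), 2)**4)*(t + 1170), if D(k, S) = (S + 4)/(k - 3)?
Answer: -2201635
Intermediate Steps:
D(k, S) = (4 + S)/(-3 + k)
t = 397 (t = 7 - ((-1036 + 545) + 101) = 7 - (-491 + 101) = 7 - 1*(-390) = 7 + 390 = 397)
(-1406 + M(D(-4 - 1*(-5), 0), 2)**4)*(t + 1170) = (-1406 + 1**4)*(397 + 1170) = (-1406 + 1)*1567 = -1405*1567 = -2201635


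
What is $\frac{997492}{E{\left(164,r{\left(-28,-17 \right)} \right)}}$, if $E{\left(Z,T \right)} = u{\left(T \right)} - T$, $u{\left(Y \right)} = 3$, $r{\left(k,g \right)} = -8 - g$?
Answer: $- \frac{498746}{3} \approx -1.6625 \cdot 10^{5}$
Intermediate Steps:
$E{\left(Z,T \right)} = 3 - T$
$\frac{997492}{E{\left(164,r{\left(-28,-17 \right)} \right)}} = \frac{997492}{3 - \left(-8 - -17\right)} = \frac{997492}{3 - \left(-8 + 17\right)} = \frac{997492}{3 - 9} = \frac{997492}{-6} = 997492 \left(- \frac{1}{6}\right) = - \frac{498746}{3}$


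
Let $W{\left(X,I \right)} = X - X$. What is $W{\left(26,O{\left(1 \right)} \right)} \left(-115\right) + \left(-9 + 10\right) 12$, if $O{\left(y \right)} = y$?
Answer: $12$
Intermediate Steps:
$W{\left(X,I \right)} = 0$
$W{\left(26,O{\left(1 \right)} \right)} \left(-115\right) + \left(-9 + 10\right) 12 = 0 \left(-115\right) + \left(-9 + 10\right) 12 = 0 + 1 \cdot 12 = 0 + 12 = 12$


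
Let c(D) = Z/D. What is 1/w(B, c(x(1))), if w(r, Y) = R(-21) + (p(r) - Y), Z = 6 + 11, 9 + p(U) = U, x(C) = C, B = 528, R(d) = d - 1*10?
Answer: 1/471 ≈ 0.0021231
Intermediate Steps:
R(d) = -10 + d (R(d) = d - 10 = -10 + d)
p(U) = -9 + U
Z = 17
c(D) = 17/D
w(r, Y) = -40 + r - Y (w(r, Y) = (-10 - 21) + ((-9 + r) - Y) = -31 + (-9 + r - Y) = -40 + r - Y)
1/w(B, c(x(1))) = 1/(-40 + 528 - 17/1) = 1/(-40 + 528 - 17) = 1/471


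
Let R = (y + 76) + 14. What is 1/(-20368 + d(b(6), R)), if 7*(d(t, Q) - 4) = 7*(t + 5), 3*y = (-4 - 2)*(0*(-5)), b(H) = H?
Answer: -1/20353 ≈ -4.9133e-5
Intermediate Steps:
y = 0 (y = ((-4 - 2)*(0*(-5)))/3 = (-6*0)/3 = (⅓)*0 = 0)
R = 90 (R = (0 + 76) + 14 = 76 + 14 = 90)
d(t, Q) = 9 + t (d(t, Q) = 4 + (7*(t + 5))/7 = 4 + (7*(5 + t))/7 = 4 + (35 + 7*t)/7 = 4 + (5 + t) = 9 + t)
1/(-20368 + d(b(6), R)) = 1/(-20368 + (9 + 6)) = 1/(-20368 + 15) = 1/(-20353) = -1/20353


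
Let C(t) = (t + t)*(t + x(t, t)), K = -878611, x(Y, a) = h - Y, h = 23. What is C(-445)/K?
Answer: 20470/878611 ≈ 0.023298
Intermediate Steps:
x(Y, a) = 23 - Y
C(t) = 46*t (C(t) = (t + t)*(t + (23 - t)) = (2*t)*23 = 46*t)
C(-445)/K = (46*(-445))/(-878611) = -20470*(-1/878611) = 20470/878611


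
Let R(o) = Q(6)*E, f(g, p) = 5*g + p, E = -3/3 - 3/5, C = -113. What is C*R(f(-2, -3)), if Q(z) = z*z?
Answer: 32544/5 ≈ 6508.8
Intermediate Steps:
Q(z) = z**2
E = -8/5 (E = -3*1/3 - 3*1/5 = -1 - 3/5 = -8/5 ≈ -1.6000)
f(g, p) = p + 5*g
R(o) = -288/5 (R(o) = 6**2*(-8/5) = 36*(-8/5) = -288/5)
C*R(f(-2, -3)) = -113*(-288/5) = 32544/5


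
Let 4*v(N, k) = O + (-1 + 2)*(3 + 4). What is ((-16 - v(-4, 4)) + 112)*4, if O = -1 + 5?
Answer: 373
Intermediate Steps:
O = 4
v(N, k) = 11/4 (v(N, k) = (4 + (-1 + 2)*(3 + 4))/4 = (4 + 1*7)/4 = (4 + 7)/4 = (¼)*11 = 11/4)
((-16 - v(-4, 4)) + 112)*4 = ((-16 - 1*11/4) + 112)*4 = ((-16 - 11/4) + 112)*4 = (-75/4 + 112)*4 = (373/4)*4 = 373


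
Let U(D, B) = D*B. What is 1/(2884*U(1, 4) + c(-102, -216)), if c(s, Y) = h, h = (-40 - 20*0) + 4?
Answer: 1/11500 ≈ 8.6957e-5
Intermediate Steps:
U(D, B) = B*D
h = -36 (h = (-40 + 0) + 4 = -40 + 4 = -36)
c(s, Y) = -36
1/(2884*U(1, 4) + c(-102, -216)) = 1/(2884*(4*1) - 36) = 1/(2884*4 - 36) = 1/(11536 - 36) = 1/11500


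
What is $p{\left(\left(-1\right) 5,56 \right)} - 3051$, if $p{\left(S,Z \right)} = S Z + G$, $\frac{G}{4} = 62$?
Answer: $-3083$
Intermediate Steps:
$G = 248$ ($G = 4 \cdot 62 = 248$)
$p{\left(S,Z \right)} = 248 + S Z$ ($p{\left(S,Z \right)} = S Z + 248 = 248 + S Z$)
$p{\left(\left(-1\right) 5,56 \right)} - 3051 = \left(248 + \left(-1\right) 5 \cdot 56\right) - 3051 = \left(248 - 280\right) - 3051 = -32 - 3051 = -3083$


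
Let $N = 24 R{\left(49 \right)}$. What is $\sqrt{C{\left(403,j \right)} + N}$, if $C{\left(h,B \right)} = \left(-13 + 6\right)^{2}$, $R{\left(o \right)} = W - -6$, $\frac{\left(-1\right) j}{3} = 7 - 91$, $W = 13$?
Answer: $\sqrt{505} \approx 22.472$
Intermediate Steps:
$j = 252$ ($j = - 3 \left(7 - 91\right) = \left(-3\right) \left(-84\right) = 252$)
$R{\left(o \right)} = 19$ ($R{\left(o \right)} = 13 - -6 = 13 + 6 = 19$)
$C{\left(h,B \right)} = 49$ ($C{\left(h,B \right)} = \left(-7\right)^{2} = 49$)
$N = 456$ ($N = 24 \cdot 19 = 456$)
$\sqrt{C{\left(403,j \right)} + N} = \sqrt{49 + 456} = \sqrt{505}$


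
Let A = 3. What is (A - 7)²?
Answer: 16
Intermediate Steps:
(A - 7)² = (3 - 7)² = (-4)² = 16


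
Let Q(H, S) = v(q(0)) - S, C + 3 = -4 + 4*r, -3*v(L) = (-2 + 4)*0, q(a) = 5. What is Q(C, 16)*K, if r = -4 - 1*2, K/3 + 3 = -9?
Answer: 576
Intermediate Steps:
K = -36 (K = -9 + 3*(-9) = -9 - 27 = -36)
r = -6 (r = -4 - 2 = -6)
v(L) = 0 (v(L) = -(-2 + 4)*0/3 = -2*0/3 = -1/3*0 = 0)
C = -31 (C = -3 + (-4 + 4*(-6)) = -3 + (-4 - 24) = -3 - 28 = -31)
Q(H, S) = -S (Q(H, S) = 0 - S = -S)
Q(C, 16)*K = -1*16*(-36) = -16*(-36) = 576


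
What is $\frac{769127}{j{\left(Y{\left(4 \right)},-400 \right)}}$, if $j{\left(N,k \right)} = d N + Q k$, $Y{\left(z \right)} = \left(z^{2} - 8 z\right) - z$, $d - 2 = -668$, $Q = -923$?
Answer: $\frac{769127}{382520} \approx 2.0107$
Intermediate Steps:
$d = -666$ ($d = 2 - 668 = -666$)
$Y{\left(z \right)} = z^{2} - 9 z$
$j{\left(N,k \right)} = - 923 k - 666 N$ ($j{\left(N,k \right)} = - 666 N - 923 k = - 923 k - 666 N$)
$\frac{769127}{j{\left(Y{\left(4 \right)},-400 \right)}} = \frac{769127}{\left(-923\right) \left(-400\right) - 666 \cdot 4 \left(-9 + 4\right)} = \frac{769127}{369200 - 666 \cdot 4 \left(-5\right)} = \frac{769127}{369200 - -13320} = \frac{769127}{369200 + 13320} = \frac{769127}{382520}$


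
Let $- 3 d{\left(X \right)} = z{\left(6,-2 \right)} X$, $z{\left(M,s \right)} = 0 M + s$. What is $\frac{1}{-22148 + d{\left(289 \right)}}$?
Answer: $- \frac{3}{65866} \approx -4.5547 \cdot 10^{-5}$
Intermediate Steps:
$z{\left(M,s \right)} = s$ ($z{\left(M,s \right)} = 0 + s = s$)
$d{\left(X \right)} = \frac{2 X}{3}$ ($d{\left(X \right)} = - \frac{\left(-2\right) X}{3} = \frac{2 X}{3}$)
$\frac{1}{-22148 + d{\left(289 \right)}} = \frac{1}{-22148 + \frac{2}{3} \cdot 289} = \frac{1}{-22148 + \frac{578}{3}} = \frac{1}{- \frac{65866}{3}} = - \frac{3}{65866}$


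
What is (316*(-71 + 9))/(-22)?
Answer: 9796/11 ≈ 890.54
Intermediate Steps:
(316*(-71 + 9))/(-22) = (316*(-62))*(-1/22) = -19592*(-1/22) = 9796/11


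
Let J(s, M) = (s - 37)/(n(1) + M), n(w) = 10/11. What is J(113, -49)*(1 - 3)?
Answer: 1672/529 ≈ 3.1607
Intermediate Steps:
n(w) = 10/11 (n(w) = 10*(1/11) = 10/11)
J(s, M) = (-37 + s)/(10/11 + M) (J(s, M) = (s - 37)/(10/11 + M) = (-37 + s)/(10/11 + M))
J(113, -49)*(1 - 3) = (11*(-37 + 113)/(10 + 11*(-49)))*(1 - 3) = (11*76/(10 - 539))*(-2) = (11*76/(-529))*(-2) = (11*(-1/529)*76)*(-2) = -836/529*(-2) = 1672/529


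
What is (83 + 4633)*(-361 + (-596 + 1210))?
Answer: 1193148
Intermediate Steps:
(83 + 4633)*(-361 + (-596 + 1210)) = 4716*(-361 + 614) = 4716*253 = 1193148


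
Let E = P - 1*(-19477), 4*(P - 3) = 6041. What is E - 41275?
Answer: -81139/4 ≈ -20285.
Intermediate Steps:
P = 6053/4 (P = 3 + (¼)*6041 = 3 + 6041/4 = 6053/4 ≈ 1513.3)
E = 83961/4 (E = 6053/4 - 1*(-19477) = 6053/4 + 19477 = 83961/4 ≈ 20990.)
E - 41275 = 83961/4 - 41275 = -81139/4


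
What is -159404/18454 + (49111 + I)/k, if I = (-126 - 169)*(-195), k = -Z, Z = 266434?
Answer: -11109626520/1229193259 ≈ -9.0381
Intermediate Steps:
k = -266434 (k = -1*266434 = -266434)
I = 57525 (I = -295*(-195) = 57525)
-159404/18454 + (49111 + I)/k = -159404/18454 + (49111 + 57525)/(-266434) = -159404*1/18454 + 106636*(-1/266434) = -79702/9227 - 53318/133217 = -11109626520/1229193259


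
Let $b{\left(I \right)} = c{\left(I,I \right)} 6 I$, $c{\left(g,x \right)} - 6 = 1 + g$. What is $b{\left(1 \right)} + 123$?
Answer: $171$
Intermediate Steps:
$c{\left(g,x \right)} = 7 + g$ ($c{\left(g,x \right)} = 6 + \left(1 + g\right) = 7 + g$)
$b{\left(I \right)} = I \left(42 + 6 I\right)$ ($b{\left(I \right)} = \left(7 + I\right) 6 I = \left(42 + 6 I\right) I = I \left(42 + 6 I\right)$)
$b{\left(1 \right)} + 123 = 6 \cdot 1 \left(7 + 1\right) + 123 = 6 \cdot 1 \cdot 8 + 123 = 48 + 123 = 171$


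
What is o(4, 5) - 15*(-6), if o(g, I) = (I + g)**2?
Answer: 171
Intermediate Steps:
o(4, 5) - 15*(-6) = (5 + 4)**2 - 15*(-6) = 9**2 + 90 = 81 + 90 = 171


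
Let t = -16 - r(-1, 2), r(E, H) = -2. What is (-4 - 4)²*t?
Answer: -896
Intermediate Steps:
t = -14 (t = -16 - 1*(-2) = -16 + 2 = -14)
(-4 - 4)²*t = (-4 - 4)²*(-14) = (-8)²*(-14) = 64*(-14) = -896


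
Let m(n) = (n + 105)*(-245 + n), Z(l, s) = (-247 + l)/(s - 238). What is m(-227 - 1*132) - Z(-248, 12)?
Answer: 34671521/226 ≈ 1.5341e+5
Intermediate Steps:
Z(l, s) = (-247 + l)/(-238 + s)
m(n) = (-245 + n)*(105 + n) (m(n) = (105 + n)*(-245 + n) = (-245 + n)*(105 + n))
m(-227 - 1*132) - Z(-248, 12) = (-25725 + (-227 - 1*132)² - 140*(-227 - 1*132)) - (-247 - 248)/(-238 + 12) = (-25725 + (-227 - 132)² - 140*(-227 - 132)) - (-495)/(-226) = (-25725 + (-359)² - 140*(-359)) - (-1)*(-495)/226 = (-25725 + 128881 + 50260) - 1*495/226 = 153416 - 495/226 = 34671521/226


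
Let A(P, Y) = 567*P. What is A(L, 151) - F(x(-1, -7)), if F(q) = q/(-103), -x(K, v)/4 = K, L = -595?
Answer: -34748591/103 ≈ -3.3737e+5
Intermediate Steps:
x(K, v) = -4*K
F(q) = -q/103 (F(q) = q*(-1/103) = -q/103)
A(L, 151) - F(x(-1, -7)) = 567*(-595) - (-1)*(-4*(-1))/103 = -337365 - (-1)*4/103 = -337365 - 1*(-4/103) = -337365 + 4/103 = -34748591/103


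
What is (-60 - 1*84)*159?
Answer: -22896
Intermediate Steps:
(-60 - 1*84)*159 = (-60 - 84)*159 = -144*159 = -22896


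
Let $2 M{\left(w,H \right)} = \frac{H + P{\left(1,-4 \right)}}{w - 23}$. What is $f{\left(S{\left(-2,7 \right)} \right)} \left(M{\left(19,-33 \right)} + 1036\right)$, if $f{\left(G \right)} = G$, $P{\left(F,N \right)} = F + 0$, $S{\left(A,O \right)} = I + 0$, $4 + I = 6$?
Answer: $2080$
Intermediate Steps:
$I = 2$ ($I = -4 + 6 = 2$)
$S{\left(A,O \right)} = 2$ ($S{\left(A,O \right)} = 2 + 0 = 2$)
$P{\left(F,N \right)} = F$
$M{\left(w,H \right)} = \frac{1 + H}{2 \left(-23 + w\right)}$ ($M{\left(w,H \right)} = \frac{\left(H + 1\right) \frac{1}{w - 23}}{2} = \frac{\left(1 + H\right) \frac{1}{-23 + w}}{2} = \frac{\frac{1}{-23 + w} \left(1 + H\right)}{2} = \frac{1 + H}{2 \left(-23 + w\right)}$)
$f{\left(S{\left(-2,7 \right)} \right)} \left(M{\left(19,-33 \right)} + 1036\right) = 2 \left(\frac{1 - 33}{2 \left(-23 + 19\right)} + 1036\right) = 2 \left(\frac{1}{2} \frac{1}{-4} \left(-32\right) + 1036\right) = 2 \left(\frac{1}{2} \left(- \frac{1}{4}\right) \left(-32\right) + 1036\right) = 2 \left(4 + 1036\right) = 2 \cdot 1040 = 2080$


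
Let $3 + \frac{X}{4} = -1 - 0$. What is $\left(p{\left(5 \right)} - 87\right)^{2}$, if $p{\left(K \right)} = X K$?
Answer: $27889$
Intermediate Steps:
$X = -16$ ($X = -12 + 4 \left(-1 - 0\right) = -12 + 4 \left(-1 + 0\right) = -12 + 4 \left(-1\right) = -12 - 4 = -16$)
$p{\left(K \right)} = - 16 K$
$\left(p{\left(5 \right)} - 87\right)^{2} = \left(\left(-16\right) 5 - 87\right)^{2} = \left(-80 - 87\right)^{2} = \left(-167\right)^{2} = 27889$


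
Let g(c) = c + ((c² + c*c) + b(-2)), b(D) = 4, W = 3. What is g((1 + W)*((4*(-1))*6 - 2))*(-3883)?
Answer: -83608756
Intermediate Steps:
g(c) = 4 + c + 2*c² (g(c) = c + ((c² + c*c) + 4) = c + ((c² + c²) + 4) = c + (2*c² + 4) = c + (4 + 2*c²) = 4 + c + 2*c²)
g((1 + W)*((4*(-1))*6 - 2))*(-3883) = (4 + (1 + 3)*((4*(-1))*6 - 2) + 2*((1 + 3)*((4*(-1))*6 - 2))²)*(-3883) = (4 + 4*(-4*6 - 2) + 2*(4*(-4*6 - 2))²)*(-3883) = (4 + 4*(-24 - 2) + 2*(4*(-24 - 2))²)*(-3883) = (4 + 4*(-26) + 2*(4*(-26))²)*(-3883) = (4 - 104 + 2*(-104)²)*(-3883) = (4 - 104 + 2*10816)*(-3883) = (4 - 104 + 21632)*(-3883) = 21532*(-3883) = -83608756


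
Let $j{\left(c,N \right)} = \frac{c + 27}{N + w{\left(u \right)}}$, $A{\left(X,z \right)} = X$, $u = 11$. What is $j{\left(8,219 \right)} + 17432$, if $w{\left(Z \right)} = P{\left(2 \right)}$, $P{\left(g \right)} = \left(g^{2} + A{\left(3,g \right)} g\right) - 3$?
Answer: $\frac{3939667}{226} \approx 17432.0$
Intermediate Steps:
$P{\left(g \right)} = -3 + g^{2} + 3 g$ ($P{\left(g \right)} = \left(g^{2} + 3 g\right) - 3 = -3 + g^{2} + 3 g$)
$w{\left(Z \right)} = 7$ ($w{\left(Z \right)} = -3 + 2^{2} + 3 \cdot 2 = -3 + 4 + 6 = 7$)
$j{\left(c,N \right)} = \frac{27 + c}{7 + N}$ ($j{\left(c,N \right)} = \frac{c + 27}{N + 7} = \frac{27 + c}{7 + N}$)
$j{\left(8,219 \right)} + 17432 = \frac{27 + 8}{7 + 219} + 17432 = \frac{1}{226} \cdot 35 + 17432 = \frac{35}{226} + 17432 = \frac{3939667}{226}$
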